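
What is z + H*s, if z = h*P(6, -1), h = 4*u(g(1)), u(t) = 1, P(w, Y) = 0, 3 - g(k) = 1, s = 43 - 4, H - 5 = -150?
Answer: -5655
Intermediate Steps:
H = -145 (H = 5 - 150 = -145)
s = 39
g(k) = 2 (g(k) = 3 - 1*1 = 3 - 1 = 2)
h = 4 (h = 4*1 = 4)
z = 0 (z = 4*0 = 0)
z + H*s = 0 - 145*39 = 0 - 5655 = -5655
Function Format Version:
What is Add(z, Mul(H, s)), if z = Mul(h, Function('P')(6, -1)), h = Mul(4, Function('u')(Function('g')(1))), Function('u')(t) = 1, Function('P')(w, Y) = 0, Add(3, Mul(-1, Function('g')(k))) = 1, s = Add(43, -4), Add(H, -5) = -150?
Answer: -5655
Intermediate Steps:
H = -145 (H = Add(5, -150) = -145)
s = 39
Function('g')(k) = 2 (Function('g')(k) = Add(3, Mul(-1, 1)) = Add(3, -1) = 2)
h = 4 (h = Mul(4, 1) = 4)
z = 0 (z = Mul(4, 0) = 0)
Add(z, Mul(H, s)) = Add(0, Mul(-145, 39)) = Add(0, -5655) = -5655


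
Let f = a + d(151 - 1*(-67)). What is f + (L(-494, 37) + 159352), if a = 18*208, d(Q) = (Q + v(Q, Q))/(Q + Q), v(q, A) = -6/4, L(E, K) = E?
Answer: 141789377/872 ≈ 1.6260e+5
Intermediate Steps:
v(q, A) = -3/2 (v(q, A) = -6*¼ = -3/2)
d(Q) = (-3/2 + Q)/(2*Q) (d(Q) = (Q - 3/2)/(Q + Q) = (-3/2 + Q)/((2*Q)) = (-3/2 + Q)*(1/(2*Q)) = (-3/2 + Q)/(2*Q))
a = 3744
f = 3265201/872 (f = 3744 + (-3 + 2*(151 - 1*(-67)))/(4*(151 - 1*(-67))) = 3744 + (-3 + 2*(151 + 67))/(4*(151 + 67)) = 3744 + (¼)*(-3 + 2*218)/218 = 3744 + (¼)*(1/218)*(-3 + 436) = 3744 + (¼)*(1/218)*433 = 3744 + 433/872 = 3265201/872 ≈ 3744.5)
f + (L(-494, 37) + 159352) = 3265201/872 + (-494 + 159352) = 3265201/872 + 158858 = 141789377/872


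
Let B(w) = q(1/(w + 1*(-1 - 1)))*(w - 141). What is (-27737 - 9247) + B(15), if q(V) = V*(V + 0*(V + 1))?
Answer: -6250422/169 ≈ -36985.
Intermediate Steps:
q(V) = V² (q(V) = V*(V + 0*(1 + V)) = V*(V + 0) = V*V = V²)
B(w) = (-141 + w)/(-2 + w)² (B(w) = (1/(w + 1*(-1 - 1)))²*(w - 141) = (1/(w + 1*(-2)))²*(-141 + w) = (1/(w - 2))²*(-141 + w) = (1/(-2 + w))²*(-141 + w) = (-141 + w)/(-2 + w)²)
(-27737 - 9247) + B(15) = (-27737 - 9247) + (-141 + 15)/(-2 + 15)² = -36984 - 126/13² = -36984 + (1/169)*(-126) = -36984 - 126/169 = -6250422/169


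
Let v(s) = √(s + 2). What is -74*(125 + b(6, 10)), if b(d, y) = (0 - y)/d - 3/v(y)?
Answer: -27380/3 + 37*√3 ≈ -9062.6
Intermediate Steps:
v(s) = √(2 + s)
b(d, y) = -3/√(2 + y) - y/d (b(d, y) = (0 - y)/d - 3/√(2 + y) = (-y)/d - 3/√(2 + y) = -y/d - 3/√(2 + y) = -3/√(2 + y) - y/d)
-74*(125 + b(6, 10)) = -74*(125 + (-3/√(2 + 10) - 1*10/6)) = -74*(125 + (-√3/2 - 1*10*⅙)) = -74*(125 + (-√3/2 - 5/3)) = -74*(125 + (-5/3 - √3/2)) = -74*(370/3 - √3/2) = -27380/3 + 37*√3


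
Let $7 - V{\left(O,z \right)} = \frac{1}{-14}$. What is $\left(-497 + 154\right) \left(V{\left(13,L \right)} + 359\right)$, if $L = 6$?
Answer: $- \frac{251125}{2} \approx -1.2556 \cdot 10^{5}$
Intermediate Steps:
$V{\left(O,z \right)} = \frac{99}{14}$ ($V{\left(O,z \right)} = 7 - \frac{1}{-14} = 7 - - \frac{1}{14} = 7 + \frac{1}{14} = \frac{99}{14}$)
$\left(-497 + 154\right) \left(V{\left(13,L \right)} + 359\right) = \left(-497 + 154\right) \left(\frac{99}{14} + 359\right) = \left(-343\right) \frac{5125}{14} = - \frac{251125}{2}$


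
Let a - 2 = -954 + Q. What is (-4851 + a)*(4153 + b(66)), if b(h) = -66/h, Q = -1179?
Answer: -28989264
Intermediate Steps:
a = -2131 (a = 2 + (-954 - 1179) = 2 - 2133 = -2131)
(-4851 + a)*(4153 + b(66)) = (-4851 - 2131)*(4153 - 66/66) = -6982*(4153 - 66*1/66) = -6982*(4153 - 1) = -6982*4152 = -28989264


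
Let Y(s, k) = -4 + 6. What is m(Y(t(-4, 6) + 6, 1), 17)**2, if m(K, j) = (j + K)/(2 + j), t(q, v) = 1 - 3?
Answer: 1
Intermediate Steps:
t(q, v) = -2
Y(s, k) = 2
m(K, j) = (K + j)/(2 + j)
m(Y(t(-4, 6) + 6, 1), 17)**2 = ((2 + 17)/(2 + 17))**2 = (19/19)**2 = ((1/19)*19)**2 = 1**2 = 1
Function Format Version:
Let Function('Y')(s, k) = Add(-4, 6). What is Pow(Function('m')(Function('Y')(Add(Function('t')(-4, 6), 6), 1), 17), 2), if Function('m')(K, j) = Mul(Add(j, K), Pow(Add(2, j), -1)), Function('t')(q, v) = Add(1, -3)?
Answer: 1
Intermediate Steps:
Function('t')(q, v) = -2
Function('Y')(s, k) = 2
Function('m')(K, j) = Mul(Pow(Add(2, j), -1), Add(K, j)) (Function('m')(K, j) = Mul(Add(K, j), Pow(Add(2, j), -1)) = Mul(Pow(Add(2, j), -1), Add(K, j)))
Pow(Function('m')(Function('Y')(Add(Function('t')(-4, 6), 6), 1), 17), 2) = Pow(Mul(Pow(Add(2, 17), -1), Add(2, 17)), 2) = Pow(Mul(Pow(19, -1), 19), 2) = Pow(Mul(Rational(1, 19), 19), 2) = Pow(1, 2) = 1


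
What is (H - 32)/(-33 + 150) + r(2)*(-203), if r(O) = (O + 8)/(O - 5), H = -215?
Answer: 6071/9 ≈ 674.56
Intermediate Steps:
r(O) = (8 + O)/(-5 + O)
(H - 32)/(-33 + 150) + r(2)*(-203) = (-215 - 32)/(-33 + 150) + ((8 + 2)/(-5 + 2))*(-203) = -247/117 + (10/(-3))*(-203) = -247*1/117 - ⅓*10*(-203) = -19/9 - 10/3*(-203) = -19/9 + 2030/3 = 6071/9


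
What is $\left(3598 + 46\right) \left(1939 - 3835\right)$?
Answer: $-6909024$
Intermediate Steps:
$\left(3598 + 46\right) \left(1939 - 3835\right) = 3644 \left(-1896\right) = -6909024$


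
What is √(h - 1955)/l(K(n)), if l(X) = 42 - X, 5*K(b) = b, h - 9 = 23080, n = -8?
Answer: 5*√21134/218 ≈ 3.3343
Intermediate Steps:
h = 23089 (h = 9 + 23080 = 23089)
K(b) = b/5
√(h - 1955)/l(K(n)) = √(23089 - 1955)/(42 - (-8)/5) = √21134/(42 - 1*(-8/5)) = √21134/(42 + 8/5) = √21134/(218/5) = √21134*(5/218) = 5*√21134/218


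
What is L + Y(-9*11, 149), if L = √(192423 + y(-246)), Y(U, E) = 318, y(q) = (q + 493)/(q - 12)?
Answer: 318 + √12808380846/258 ≈ 756.66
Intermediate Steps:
y(q) = (493 + q)/(-12 + q)
L = √12808380846/258 (L = √(192423 + (493 - 246)/(-12 - 246)) = √(192423 + 247/(-258)) = √(192423 - 1/258*247) = √(192423 - 247/258) = √(49644887/258) = √12808380846/258 ≈ 438.66)
L + Y(-9*11, 149) = √12808380846/258 + 318 = 318 + √12808380846/258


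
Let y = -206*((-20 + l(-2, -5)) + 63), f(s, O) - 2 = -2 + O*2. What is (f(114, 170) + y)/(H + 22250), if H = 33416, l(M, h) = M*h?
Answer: -5289/27833 ≈ -0.19003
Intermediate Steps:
f(s, O) = 2*O (f(s, O) = 2 + (-2 + O*2) = 2 + (-2 + 2*O) = 2*O)
y = -10918 (y = -206*((-20 - 2*(-5)) + 63) = -206*((-20 + 10) + 63) = -206*(-10 + 63) = -206*53 = -10918)
(f(114, 170) + y)/(H + 22250) = (2*170 - 10918)/(33416 + 22250) = (340 - 10918)/55666 = -10578*1/55666 = -5289/27833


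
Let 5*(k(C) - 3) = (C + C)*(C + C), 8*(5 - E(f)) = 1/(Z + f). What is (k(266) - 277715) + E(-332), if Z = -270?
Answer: -5324140971/24080 ≈ -2.2110e+5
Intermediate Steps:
E(f) = 5 - 1/(8*(-270 + f))
k(C) = 3 + 4*C²/5 (k(C) = 3 + ((C + C)*(C + C))/5 = 3 + ((2*C)*(2*C))/5 = 3 + (4*C²)/5 = 3 + 4*C²/5)
(k(266) - 277715) + E(-332) = ((3 + (⅘)*266²) - 277715) + (-10801 + 40*(-332))/(8*(-270 - 332)) = ((3 + (⅘)*70756) - 277715) + (⅛)*(-10801 - 13280)/(-602) = ((3 + 283024/5) - 277715) + (⅛)*(-1/602)*(-24081) = (283039/5 - 277715) + 24081/4816 = -1105536/5 + 24081/4816 = -5324140971/24080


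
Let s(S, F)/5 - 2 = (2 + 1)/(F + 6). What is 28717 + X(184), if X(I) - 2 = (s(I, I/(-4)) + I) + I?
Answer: 232773/8 ≈ 29097.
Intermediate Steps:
s(S, F) = 10 + 15/(6 + F) (s(S, F) = 10 + 5*((2 + 1)/(F + 6)) = 10 + 5*(3/(6 + F)) = 10 + 15/(6 + F))
X(I) = 2 + 2*I + 5*(15 - I/2)/(6 - I/4) (X(I) = 2 + ((5*(15 + 2*(I/(-4)))/(6 + I/(-4)) + I) + I) = 2 + ((5*(15 + 2*(I*(-¼)))/(6 + I*(-¼)) + I) + I) = 2 + ((5*(15 + 2*(-I/4))/(6 - I/4) + I) + I) = 2 + ((5*(15 - I/2)/(6 - I/4) + I) + I) = 2 + ((I + 5*(15 - I/2)/(6 - I/4)) + I) = 2 + (2*I + 5*(15 - I/2)/(6 - I/4)) = 2 + 2*I + 5*(15 - I/2)/(6 - I/4))
28717 + X(184) = 28717 + 2*(-174 + 184² - 18*184)/(-24 + 184) = 28717 + 2*(-174 + 33856 - 3312)/160 = 28717 + 2*(1/160)*30370 = 28717 + 3037/8 = 232773/8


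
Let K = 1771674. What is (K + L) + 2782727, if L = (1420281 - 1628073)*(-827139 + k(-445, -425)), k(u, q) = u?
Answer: 171969888929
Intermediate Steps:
L = 171965334528 (L = (1420281 - 1628073)*(-827139 - 445) = -207792*(-827584) = 171965334528)
(K + L) + 2782727 = (1771674 + 171965334528) + 2782727 = 171967106202 + 2782727 = 171969888929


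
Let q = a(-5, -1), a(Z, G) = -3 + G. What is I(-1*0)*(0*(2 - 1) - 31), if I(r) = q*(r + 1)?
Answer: 124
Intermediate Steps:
q = -4 (q = -3 - 1 = -4)
I(r) = -4 - 4*r (I(r) = -4*(r + 1) = -4*(1 + r) = -4 - 4*r)
I(-1*0)*(0*(2 - 1) - 31) = (-4 - (-4)*0)*(0*(2 - 1) - 31) = (-4 - 4*0)*(0*1 - 31) = (-4 + 0)*(0 - 31) = -4*(-31) = 124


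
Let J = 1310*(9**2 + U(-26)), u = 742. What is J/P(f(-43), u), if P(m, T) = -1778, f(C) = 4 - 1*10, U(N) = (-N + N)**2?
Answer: -53055/889 ≈ -59.679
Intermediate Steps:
U(N) = 0 (U(N) = 0**2 = 0)
f(C) = -6 (f(C) = 4 - 10 = -6)
J = 106110 (J = 1310*(9**2 + 0) = 1310*(81 + 0) = 1310*81 = 106110)
J/P(f(-43), u) = 106110/(-1778) = 106110*(-1/1778) = -53055/889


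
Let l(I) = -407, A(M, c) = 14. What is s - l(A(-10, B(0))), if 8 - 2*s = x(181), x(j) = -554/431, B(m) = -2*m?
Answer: 177418/431 ≈ 411.64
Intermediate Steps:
x(j) = -554/431 (x(j) = -554*1/431 = -554/431)
s = 2001/431 (s = 4 - ½*(-554/431) = 4 + 277/431 = 2001/431 ≈ 4.6427)
s - l(A(-10, B(0))) = 2001/431 - 1*(-407) = 2001/431 + 407 = 177418/431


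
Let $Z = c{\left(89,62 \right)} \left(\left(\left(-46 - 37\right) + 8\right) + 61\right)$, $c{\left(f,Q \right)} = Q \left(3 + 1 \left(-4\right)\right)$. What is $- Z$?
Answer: $-868$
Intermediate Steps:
$c{\left(f,Q \right)} = - Q$ ($c{\left(f,Q \right)} = Q \left(3 - 4\right) = Q \left(-1\right) = - Q$)
$Z = 868$ ($Z = \left(-1\right) 62 \left(\left(\left(-46 - 37\right) + 8\right) + 61\right) = - 62 \left(\left(-83 + 8\right) + 61\right) = - 62 \left(-75 + 61\right) = \left(-62\right) \left(-14\right) = 868$)
$- Z = \left(-1\right) 868 = -868$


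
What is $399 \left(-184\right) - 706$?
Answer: $-74122$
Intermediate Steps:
$399 \left(-184\right) - 706 = -73416 - 706 = -74122$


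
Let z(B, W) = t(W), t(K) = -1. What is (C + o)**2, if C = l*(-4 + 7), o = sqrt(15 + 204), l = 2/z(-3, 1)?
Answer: (-6 + sqrt(219))**2 ≈ 77.416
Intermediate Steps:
z(B, W) = -1
l = -2 (l = 2/(-1) = 2*(-1) = -2)
o = sqrt(219) ≈ 14.799
C = -6 (C = -2*(-4 + 7) = -2*3 = -6)
(C + o)**2 = (-6 + sqrt(219))**2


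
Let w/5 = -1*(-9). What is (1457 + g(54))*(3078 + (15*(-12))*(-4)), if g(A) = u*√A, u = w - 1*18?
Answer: 5533686 + 307638*√6 ≈ 6.2872e+6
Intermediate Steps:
w = 45 (w = 5*(-1*(-9)) = 5*9 = 45)
u = 27 (u = 45 - 1*18 = 45 - 18 = 27)
g(A) = 27*√A
(1457 + g(54))*(3078 + (15*(-12))*(-4)) = (1457 + 27*√54)*(3078 + (15*(-12))*(-4)) = (1457 + 27*(3*√6))*(3078 - 180*(-4)) = (1457 + 81*√6)*(3078 + 720) = (1457 + 81*√6)*3798 = 5533686 + 307638*√6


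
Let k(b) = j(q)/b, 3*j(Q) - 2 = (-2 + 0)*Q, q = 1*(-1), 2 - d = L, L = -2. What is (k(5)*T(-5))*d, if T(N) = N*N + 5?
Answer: 32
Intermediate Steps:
d = 4 (d = 2 - 1*(-2) = 2 + 2 = 4)
q = -1
j(Q) = 2/3 - 2*Q/3 (j(Q) = 2/3 + ((-2 + 0)*Q)/3 = 2/3 + (-2*Q)/3 = 2/3 - 2*Q/3)
T(N) = 5 + N**2 (T(N) = N**2 + 5 = 5 + N**2)
k(b) = 4/(3*b) (k(b) = (2/3 - 2/3*(-1))/b = (2/3 + 2/3)/b = 4/(3*b))
(k(5)*T(-5))*d = (((4/3)/5)*(5 + (-5)**2))*4 = (((4/3)*(1/5))*(5 + 25))*4 = ((4/15)*30)*4 = 8*4 = 32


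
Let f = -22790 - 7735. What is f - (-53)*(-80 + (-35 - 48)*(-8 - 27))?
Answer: 119200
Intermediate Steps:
f = -30525
f - (-53)*(-80 + (-35 - 48)*(-8 - 27)) = -30525 - (-53)*(-80 + (-35 - 48)*(-8 - 27)) = -30525 - (-53)*(-80 - 83*(-35)) = -30525 - (-53)*(-80 + 2905) = -30525 - (-53)*2825 = -30525 - 1*(-149725) = -30525 + 149725 = 119200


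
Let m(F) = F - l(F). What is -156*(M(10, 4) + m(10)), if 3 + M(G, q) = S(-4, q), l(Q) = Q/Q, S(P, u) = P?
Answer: -312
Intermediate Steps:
l(Q) = 1
M(G, q) = -7 (M(G, q) = -3 - 4 = -7)
m(F) = -1 + F (m(F) = F - 1*1 = F - 1 = -1 + F)
-156*(M(10, 4) + m(10)) = -156*(-7 + (-1 + 10)) = -156*(-7 + 9) = -156*2 = -312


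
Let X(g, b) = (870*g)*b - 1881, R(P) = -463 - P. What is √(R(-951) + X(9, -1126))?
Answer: I*√8817973 ≈ 2969.5*I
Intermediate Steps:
X(g, b) = -1881 + 870*b*g (X(g, b) = 870*b*g - 1881 = -1881 + 870*b*g)
√(R(-951) + X(9, -1126)) = √((-463 - 1*(-951)) + (-1881 + 870*(-1126)*9)) = √((-463 + 951) + (-1881 - 8816580)) = √(488 - 8818461) = √(-8817973) = I*√8817973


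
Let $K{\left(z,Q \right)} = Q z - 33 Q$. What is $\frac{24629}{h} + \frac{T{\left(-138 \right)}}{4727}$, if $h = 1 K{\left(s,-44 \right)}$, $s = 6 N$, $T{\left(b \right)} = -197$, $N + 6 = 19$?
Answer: $- \frac{10619213}{850860} \approx -12.481$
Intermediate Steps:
$N = 13$ ($N = -6 + 19 = 13$)
$s = 78$ ($s = 6 \cdot 13 = 78$)
$K{\left(z,Q \right)} = - 33 Q + Q z$
$h = -1980$ ($h = 1 \left(- 44 \left(-33 + 78\right)\right) = 1 \left(\left(-44\right) 45\right) = 1 \left(-1980\right) = -1980$)
$\frac{24629}{h} + \frac{T{\left(-138 \right)}}{4727} = \frac{24629}{-1980} - \frac{197}{4727} = 24629 \left(- \frac{1}{1980}\right) - \frac{197}{4727} = - \frac{2239}{180} - \frac{197}{4727} = - \frac{10619213}{850860}$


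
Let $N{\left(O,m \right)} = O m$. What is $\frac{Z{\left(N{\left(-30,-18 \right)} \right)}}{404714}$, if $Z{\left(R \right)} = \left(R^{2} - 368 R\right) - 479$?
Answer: $\frac{92401}{404714} \approx 0.22831$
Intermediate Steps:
$Z{\left(R \right)} = -479 + R^{2} - 368 R$
$\frac{Z{\left(N{\left(-30,-18 \right)} \right)}}{404714} = \frac{-479 + \left(\left(-30\right) \left(-18\right)\right)^{2} - 368 \left(\left(-30\right) \left(-18\right)\right)}{404714} = \left(-479 + 540^{2} - 198720\right) \frac{1}{404714} = \left(-479 + 291600 - 198720\right) \frac{1}{404714} = 92401 \cdot \frac{1}{404714} = \frac{92401}{404714}$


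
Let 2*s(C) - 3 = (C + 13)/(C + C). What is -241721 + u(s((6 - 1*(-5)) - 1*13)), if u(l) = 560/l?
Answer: -237241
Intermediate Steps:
s(C) = 3/2 + (13 + C)/(4*C) (s(C) = 3/2 + ((C + 13)/(C + C))/2 = 3/2 + ((13 + C)/((2*C)))/2 = 3/2 + ((13 + C)*(1/(2*C)))/2 = 3/2 + ((13 + C)/(2*C))/2 = 3/2 + (13 + C)/(4*C))
-241721 + u(s((6 - 1*(-5)) - 1*13)) = -241721 + 560/(((13 + 7*((6 - 1*(-5)) - 1*13))/(4*((6 - 1*(-5)) - 1*13)))) = -241721 + 560/(((13 + 7*((6 + 5) - 13))/(4*((6 + 5) - 13)))) = -241721 + 560/(((13 + 7*(11 - 13))/(4*(11 - 13)))) = -241721 + 560/(((¼)*(13 + 7*(-2))/(-2))) = -241721 + 560/(((¼)*(-½)*(13 - 14))) = -241721 + 560/(((¼)*(-½)*(-1))) = -241721 + 560/(⅛) = -241721 + 560*8 = -241721 + 4480 = -237241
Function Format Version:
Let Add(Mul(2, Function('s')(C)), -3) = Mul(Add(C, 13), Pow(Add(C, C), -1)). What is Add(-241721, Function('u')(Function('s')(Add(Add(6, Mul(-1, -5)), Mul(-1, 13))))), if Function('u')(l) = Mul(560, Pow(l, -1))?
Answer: -237241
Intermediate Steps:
Function('s')(C) = Add(Rational(3, 2), Mul(Rational(1, 4), Pow(C, -1), Add(13, C))) (Function('s')(C) = Add(Rational(3, 2), Mul(Rational(1, 2), Mul(Add(C, 13), Pow(Add(C, C), -1)))) = Add(Rational(3, 2), Mul(Rational(1, 2), Mul(Add(13, C), Pow(Mul(2, C), -1)))) = Add(Rational(3, 2), Mul(Rational(1, 2), Mul(Add(13, C), Mul(Rational(1, 2), Pow(C, -1))))) = Add(Rational(3, 2), Mul(Rational(1, 2), Mul(Rational(1, 2), Pow(C, -1), Add(13, C)))) = Add(Rational(3, 2), Mul(Rational(1, 4), Pow(C, -1), Add(13, C))))
Add(-241721, Function('u')(Function('s')(Add(Add(6, Mul(-1, -5)), Mul(-1, 13))))) = Add(-241721, Mul(560, Pow(Mul(Rational(1, 4), Pow(Add(Add(6, Mul(-1, -5)), Mul(-1, 13)), -1), Add(13, Mul(7, Add(Add(6, Mul(-1, -5)), Mul(-1, 13))))), -1))) = Add(-241721, Mul(560, Pow(Mul(Rational(1, 4), Pow(Add(Add(6, 5), -13), -1), Add(13, Mul(7, Add(Add(6, 5), -13)))), -1))) = Add(-241721, Mul(560, Pow(Mul(Rational(1, 4), Pow(Add(11, -13), -1), Add(13, Mul(7, Add(11, -13)))), -1))) = Add(-241721, Mul(560, Pow(Mul(Rational(1, 4), Pow(-2, -1), Add(13, Mul(7, -2))), -1))) = Add(-241721, Mul(560, Pow(Mul(Rational(1, 4), Rational(-1, 2), Add(13, -14)), -1))) = Add(-241721, Mul(560, Pow(Mul(Rational(1, 4), Rational(-1, 2), -1), -1))) = Add(-241721, Mul(560, Pow(Rational(1, 8), -1))) = Add(-241721, Mul(560, 8)) = Add(-241721, 4480) = -237241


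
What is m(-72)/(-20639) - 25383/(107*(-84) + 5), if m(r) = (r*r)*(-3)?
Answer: 663583353/185400137 ≈ 3.5792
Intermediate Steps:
m(r) = -3*r² (m(r) = r²*(-3) = -3*r²)
m(-72)/(-20639) - 25383/(107*(-84) + 5) = -3*(-72)²/(-20639) - 25383/(107*(-84) + 5) = -3*5184*(-1/20639) - 25383/(-8988 + 5) = -15552*(-1/20639) - 25383/(-8983) = 15552/20639 - 25383*(-1/8983) = 15552/20639 + 25383/8983 = 663583353/185400137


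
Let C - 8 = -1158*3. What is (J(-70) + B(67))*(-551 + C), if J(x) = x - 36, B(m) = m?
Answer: 156663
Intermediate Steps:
J(x) = -36 + x
C = -3466 (C = 8 - 1158*3 = 8 - 3474 = -3466)
(J(-70) + B(67))*(-551 + C) = ((-36 - 70) + 67)*(-551 - 3466) = (-106 + 67)*(-4017) = -39*(-4017) = 156663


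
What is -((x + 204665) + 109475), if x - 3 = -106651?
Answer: -207492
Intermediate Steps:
x = -106648 (x = 3 - 106651 = -106648)
-((x + 204665) + 109475) = -((-106648 + 204665) + 109475) = -(98017 + 109475) = -1*207492 = -207492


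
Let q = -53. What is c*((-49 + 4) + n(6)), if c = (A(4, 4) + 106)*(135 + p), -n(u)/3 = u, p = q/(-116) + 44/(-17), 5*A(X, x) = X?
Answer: -4407387957/4930 ≈ -8.9399e+5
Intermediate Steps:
A(X, x) = X/5
p = -4203/1972 (p = -53/(-116) + 44/(-17) = -53*(-1/116) + 44*(-1/17) = 53/116 - 44/17 = -4203/1972 ≈ -2.1313)
n(u) = -3*u
c = 69958539/4930 (c = ((1/5)*4 + 106)*(135 - 4203/1972) = (4/5 + 106)*(262017/1972) = (534/5)*(262017/1972) = 69958539/4930 ≈ 14190.)
c*((-49 + 4) + n(6)) = 69958539*((-49 + 4) - 3*6)/4930 = 69958539*(-45 - 18)/4930 = (69958539/4930)*(-63) = -4407387957/4930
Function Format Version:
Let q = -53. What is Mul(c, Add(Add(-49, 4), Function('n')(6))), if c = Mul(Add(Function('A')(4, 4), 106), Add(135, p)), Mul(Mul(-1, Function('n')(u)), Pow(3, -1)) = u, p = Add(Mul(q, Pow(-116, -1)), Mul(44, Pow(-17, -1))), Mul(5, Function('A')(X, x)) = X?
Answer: Rational(-4407387957, 4930) ≈ -8.9399e+5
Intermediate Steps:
Function('A')(X, x) = Mul(Rational(1, 5), X)
p = Rational(-4203, 1972) (p = Add(Mul(-53, Pow(-116, -1)), Mul(44, Pow(-17, -1))) = Add(Mul(-53, Rational(-1, 116)), Mul(44, Rational(-1, 17))) = Add(Rational(53, 116), Rational(-44, 17)) = Rational(-4203, 1972) ≈ -2.1313)
Function('n')(u) = Mul(-3, u)
c = Rational(69958539, 4930) (c = Mul(Add(Mul(Rational(1, 5), 4), 106), Add(135, Rational(-4203, 1972))) = Mul(Add(Rational(4, 5), 106), Rational(262017, 1972)) = Mul(Rational(534, 5), Rational(262017, 1972)) = Rational(69958539, 4930) ≈ 14190.)
Mul(c, Add(Add(-49, 4), Function('n')(6))) = Mul(Rational(69958539, 4930), Add(Add(-49, 4), Mul(-3, 6))) = Mul(Rational(69958539, 4930), Add(-45, -18)) = Mul(Rational(69958539, 4930), -63) = Rational(-4407387957, 4930)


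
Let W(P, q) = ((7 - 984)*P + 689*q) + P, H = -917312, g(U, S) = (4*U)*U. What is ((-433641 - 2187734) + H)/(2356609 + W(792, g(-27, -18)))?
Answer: -3538687/3592741 ≈ -0.98495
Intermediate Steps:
g(U, S) = 4*U²
W(P, q) = -976*P + 689*q (W(P, q) = (-977*P + 689*q) + P = -976*P + 689*q)
((-433641 - 2187734) + H)/(2356609 + W(792, g(-27, -18))) = ((-433641 - 2187734) - 917312)/(2356609 + (-976*792 + 689*(4*(-27)²))) = (-2621375 - 917312)/(2356609 + (-772992 + 689*(4*729))) = -3538687/(2356609 + (-772992 + 689*2916)) = -3538687/(2356609 + (-772992 + 2009124)) = -3538687/(2356609 + 1236132) = -3538687/3592741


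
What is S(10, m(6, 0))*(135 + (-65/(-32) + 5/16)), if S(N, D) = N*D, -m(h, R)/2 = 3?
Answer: -65925/8 ≈ -8240.6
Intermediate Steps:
m(h, R) = -6 (m(h, R) = -2*3 = -6)
S(N, D) = D*N
S(10, m(6, 0))*(135 + (-65/(-32) + 5/16)) = (-6*10)*(135 + (-65/(-32) + 5/16)) = -60*(135 + (-65*(-1/32) + 5*(1/16))) = -60*(135 + (65/32 + 5/16)) = -60*(135 + 75/32) = -60*4395/32 = -65925/8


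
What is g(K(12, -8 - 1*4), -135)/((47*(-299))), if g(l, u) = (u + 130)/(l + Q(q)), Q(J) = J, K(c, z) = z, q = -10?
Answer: -5/309166 ≈ -1.6173e-5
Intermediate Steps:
g(l, u) = (130 + u)/(-10 + l) (g(l, u) = (u + 130)/(l - 10) = (130 + u)/(-10 + l))
g(K(12, -8 - 1*4), -135)/((47*(-299))) = ((130 - 135)/(-10 + (-8 - 1*4)))/((47*(-299))) = (-5/(-10 + (-8 - 4)))/(-14053) = (-5/(-10 - 12))*(-1/14053) = (-5/(-22))*(-1/14053) = -1/22*(-5)*(-1/14053) = (5/22)*(-1/14053) = -5/309166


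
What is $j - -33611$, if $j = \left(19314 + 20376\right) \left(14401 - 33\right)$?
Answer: $570299531$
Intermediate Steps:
$j = 570265920$ ($j = 39690 \cdot 14368 = 570265920$)
$j - -33611 = 570265920 - -33611 = 570265920 + 33611 = 570299531$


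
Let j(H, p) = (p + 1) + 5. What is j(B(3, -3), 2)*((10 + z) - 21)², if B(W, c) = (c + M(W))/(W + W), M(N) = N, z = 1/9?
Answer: 76832/81 ≈ 948.54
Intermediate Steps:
z = ⅑ ≈ 0.11111
B(W, c) = (W + c)/(2*W) (B(W, c) = (c + W)/(W + W) = (W + c)/((2*W)) = (W + c)*(1/(2*W)) = (W + c)/(2*W))
j(H, p) = 6 + p (j(H, p) = (1 + p) + 5 = 6 + p)
j(B(3, -3), 2)*((10 + z) - 21)² = (6 + 2)*((10 + ⅑) - 21)² = 8*(91/9 - 21)² = 8*(-98/9)² = 8*(9604/81) = 76832/81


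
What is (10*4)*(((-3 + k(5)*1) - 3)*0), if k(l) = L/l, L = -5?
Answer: 0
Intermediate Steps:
k(l) = -5/l
(10*4)*(((-3 + k(5)*1) - 3)*0) = (10*4)*(((-3 - 5/5*1) - 3)*0) = 40*(((-3 - 5*⅕*1) - 3)*0) = 40*(((-3 - 1*1) - 3)*0) = 40*(((-3 - 1) - 3)*0) = 40*((-4 - 3)*0) = 40*(-7*0) = 40*0 = 0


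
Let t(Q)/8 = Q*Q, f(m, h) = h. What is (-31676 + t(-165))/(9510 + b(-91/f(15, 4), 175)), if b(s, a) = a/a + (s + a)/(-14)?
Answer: 1488992/76001 ≈ 19.592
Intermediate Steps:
t(Q) = 8*Q**2 (t(Q) = 8*(Q*Q) = 8*Q**2)
b(s, a) = 1 - a/14 - s/14 (b(s, a) = 1 + (a + s)*(-1/14) = 1 + (-a/14 - s/14) = 1 - a/14 - s/14)
(-31676 + t(-165))/(9510 + b(-91/f(15, 4), 175)) = (-31676 + 8*(-165)**2)/(9510 + (1 - 1/14*175 - (-13)/(2*4))) = (-31676 + 8*27225)/(9510 + (1 - 25/2 - (-13)/(2*4))) = (-31676 + 217800)/(9510 + (1 - 25/2 - 1/14*(-91/4))) = 186124/(9510 + (1 - 25/2 + 13/8)) = 186124/(9510 - 79/8) = 186124/(76001/8) = 186124*(8/76001) = 1488992/76001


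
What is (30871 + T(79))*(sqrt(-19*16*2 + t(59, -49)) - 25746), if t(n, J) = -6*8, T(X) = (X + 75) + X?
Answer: -800803584 + 124416*I*sqrt(41) ≈ -8.008e+8 + 7.9665e+5*I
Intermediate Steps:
T(X) = 75 + 2*X (T(X) = (75 + X) + X = 75 + 2*X)
t(n, J) = -48
(30871 + T(79))*(sqrt(-19*16*2 + t(59, -49)) - 25746) = (30871 + (75 + 2*79))*(sqrt(-19*16*2 - 48) - 25746) = (30871 + (75 + 158))*(sqrt(-304*2 - 48) - 25746) = (30871 + 233)*(sqrt(-608 - 48) - 25746) = 31104*(sqrt(-656) - 25746) = 31104*(4*I*sqrt(41) - 25746) = 31104*(-25746 + 4*I*sqrt(41)) = -800803584 + 124416*I*sqrt(41)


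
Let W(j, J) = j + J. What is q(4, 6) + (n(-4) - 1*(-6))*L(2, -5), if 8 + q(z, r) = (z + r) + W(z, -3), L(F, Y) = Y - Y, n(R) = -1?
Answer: 3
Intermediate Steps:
W(j, J) = J + j
L(F, Y) = 0
q(z, r) = -11 + r + 2*z (q(z, r) = -8 + ((z + r) + (-3 + z)) = -8 + ((r + z) + (-3 + z)) = -8 + (-3 + r + 2*z) = -11 + r + 2*z)
q(4, 6) + (n(-4) - 1*(-6))*L(2, -5) = (-11 + 6 + 2*4) + (-1 - 1*(-6))*0 = (-11 + 6 + 8) + (-1 + 6)*0 = 3 + 5*0 = 3 + 0 = 3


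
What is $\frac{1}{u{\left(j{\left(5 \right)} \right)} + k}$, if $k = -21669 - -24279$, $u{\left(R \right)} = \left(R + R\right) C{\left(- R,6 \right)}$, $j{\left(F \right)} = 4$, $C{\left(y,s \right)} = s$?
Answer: $\frac{1}{2658} \approx 0.00037622$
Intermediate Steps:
$u{\left(R \right)} = 12 R$ ($u{\left(R \right)} = \left(R + R\right) 6 = 2 R 6 = 12 R$)
$k = 2610$ ($k = -21669 + 24279 = 2610$)
$\frac{1}{u{\left(j{\left(5 \right)} \right)} + k} = \frac{1}{12 \cdot 4 + 2610} = \frac{1}{48 + 2610} = \frac{1}{2658}$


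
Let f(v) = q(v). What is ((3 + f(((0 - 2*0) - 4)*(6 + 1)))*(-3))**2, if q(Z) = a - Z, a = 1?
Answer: 9216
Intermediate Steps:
q(Z) = 1 - Z
f(v) = 1 - v
((3 + f(((0 - 2*0) - 4)*(6 + 1)))*(-3))**2 = ((3 + (1 - ((0 - 2*0) - 4)*(6 + 1)))*(-3))**2 = ((3 + (1 - ((0 + 0) - 4)*7))*(-3))**2 = ((3 + (1 - (0 - 4)*7))*(-3))**2 = ((3 + (1 - (-4)*7))*(-3))**2 = ((3 + (1 - 1*(-28)))*(-3))**2 = ((3 + (1 + 28))*(-3))**2 = ((3 + 29)*(-3))**2 = (32*(-3))**2 = (-96)**2 = 9216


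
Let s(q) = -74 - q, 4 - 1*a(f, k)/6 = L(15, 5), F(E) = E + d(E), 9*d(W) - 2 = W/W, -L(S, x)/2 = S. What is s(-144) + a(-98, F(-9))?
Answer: 274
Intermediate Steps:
L(S, x) = -2*S
d(W) = ⅓ (d(W) = 2/9 + (W/W)/9 = 2/9 + (⅑)*1 = 2/9 + ⅑ = ⅓)
F(E) = ⅓ + E (F(E) = E + ⅓ = ⅓ + E)
a(f, k) = 204 (a(f, k) = 24 - (-12)*15 = 24 - 6*(-30) = 24 + 180 = 204)
s(-144) + a(-98, F(-9)) = (-74 - 1*(-144)) + 204 = (-74 + 144) + 204 = 70 + 204 = 274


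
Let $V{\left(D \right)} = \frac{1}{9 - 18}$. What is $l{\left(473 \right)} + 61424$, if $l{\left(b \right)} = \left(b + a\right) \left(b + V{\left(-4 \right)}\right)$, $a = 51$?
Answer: $\frac{2782960}{9} \approx 3.0922 \cdot 10^{5}$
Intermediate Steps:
$V{\left(D \right)} = - \frac{1}{9}$ ($V{\left(D \right)} = \frac{1}{-9} = - \frac{1}{9}$)
$l{\left(b \right)} = \left(51 + b\right) \left(- \frac{1}{9} + b\right)$ ($l{\left(b \right)} = \left(b + 51\right) \left(b - \frac{1}{9}\right) = \left(51 + b\right) \left(- \frac{1}{9} + b\right)$)
$l{\left(473 \right)} + 61424 = \left(- \frac{17}{3} + 473^{2} + \frac{458}{9} \cdot 473\right) + 61424 = \left(- \frac{17}{3} + 223729 + \frac{216634}{9}\right) + 61424 = \frac{2230144}{9} + 61424 = \frac{2782960}{9}$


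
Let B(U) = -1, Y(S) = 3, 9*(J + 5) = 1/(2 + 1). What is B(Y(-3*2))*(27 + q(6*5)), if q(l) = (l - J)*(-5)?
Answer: 3991/27 ≈ 147.81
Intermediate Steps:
J = -134/27 (J = -5 + 1/(9*(2 + 1)) = -5 + (⅑)/3 = -5 + (⅑)*(⅓) = -5 + 1/27 = -134/27 ≈ -4.9630)
q(l) = -670/27 - 5*l (q(l) = (l - 1*(-134/27))*(-5) = (l + 134/27)*(-5) = (134/27 + l)*(-5) = -670/27 - 5*l)
B(Y(-3*2))*(27 + q(6*5)) = -(27 + (-670/27 - 30*5)) = -(27 + (-670/27 - 5*30)) = -(27 + (-670/27 - 150)) = -(27 - 4720/27) = -1*(-3991/27) = 3991/27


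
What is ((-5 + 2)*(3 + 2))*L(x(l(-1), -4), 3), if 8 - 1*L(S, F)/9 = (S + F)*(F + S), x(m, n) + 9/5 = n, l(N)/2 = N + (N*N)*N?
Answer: -108/5 ≈ -21.600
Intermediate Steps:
l(N) = 2*N + 2*N³ (l(N) = 2*(N + (N*N)*N) = 2*(N + N²*N) = 2*(N + N³) = 2*N + 2*N³)
x(m, n) = -9/5 + n
L(S, F) = 72 - 9*(F + S)² (L(S, F) = 72 - 9*(S + F)*(F + S) = 72 - 9*(F + S)*(F + S) = 72 - 9*(F + S)²)
((-5 + 2)*(3 + 2))*L(x(l(-1), -4), 3) = ((-5 + 2)*(3 + 2))*(72 - 9*(3 + (-9/5 - 4))²) = (-3*5)*(72 - 9*(3 - 29/5)²) = -15*(72 - 9*(-14/5)²) = -15*(72 - 9*196/25) = -15*(72 - 1764/25) = -15*36/25 = -108/5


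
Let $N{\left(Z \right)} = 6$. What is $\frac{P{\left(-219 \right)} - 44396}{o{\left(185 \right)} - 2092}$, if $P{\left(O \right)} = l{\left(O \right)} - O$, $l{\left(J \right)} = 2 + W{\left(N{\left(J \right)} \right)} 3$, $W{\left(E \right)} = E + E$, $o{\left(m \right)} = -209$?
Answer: $\frac{14713}{767} \approx 19.183$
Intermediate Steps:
$W{\left(E \right)} = 2 E$
$l{\left(J \right)} = 38$ ($l{\left(J \right)} = 2 + 2 \cdot 6 \cdot 3 = 2 + 12 \cdot 3 = 2 + 36 = 38$)
$P{\left(O \right)} = 38 - O$
$\frac{P{\left(-219 \right)} - 44396}{o{\left(185 \right)} - 2092} = \frac{\left(38 - -219\right) - 44396}{-209 - 2092} = \frac{\left(38 + 219\right) - 44396}{-2301} = \left(257 - 44396\right) \left(- \frac{1}{2301}\right) = \left(-44139\right) \left(- \frac{1}{2301}\right) = \frac{14713}{767}$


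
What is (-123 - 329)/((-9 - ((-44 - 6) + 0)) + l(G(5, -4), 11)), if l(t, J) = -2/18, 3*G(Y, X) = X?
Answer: -1017/92 ≈ -11.054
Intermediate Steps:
G(Y, X) = X/3
l(t, J) = -⅑ (l(t, J) = -2*1/18 = -⅑)
(-123 - 329)/((-9 - ((-44 - 6) + 0)) + l(G(5, -4), 11)) = (-123 - 329)/((-9 - ((-44 - 6) + 0)) - ⅑) = -452/((-9 - (-50 + 0)) - ⅑) = -452/((-9 - 1*(-50)) - ⅑) = -452/((-9 + 50) - ⅑) = -452/(41 - ⅑) = -452/368/9 = -452*9/368 = -1017/92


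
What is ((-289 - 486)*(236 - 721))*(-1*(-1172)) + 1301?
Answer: 440526801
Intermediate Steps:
((-289 - 486)*(236 - 721))*(-1*(-1172)) + 1301 = -775*(-485)*1172 + 1301 = 375875*1172 + 1301 = 440525500 + 1301 = 440526801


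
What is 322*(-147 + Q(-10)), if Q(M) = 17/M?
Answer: -239407/5 ≈ -47881.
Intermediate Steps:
322*(-147 + Q(-10)) = 322*(-147 + 17/(-10)) = 322*(-147 + 17*(-1/10)) = 322*(-147 - 17/10) = 322*(-1487/10) = -239407/5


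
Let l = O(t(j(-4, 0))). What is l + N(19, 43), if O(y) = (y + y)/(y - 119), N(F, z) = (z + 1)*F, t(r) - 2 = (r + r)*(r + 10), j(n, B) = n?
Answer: 138032/165 ≈ 836.56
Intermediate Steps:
t(r) = 2 + 2*r*(10 + r) (t(r) = 2 + (r + r)*(r + 10) = 2 + (2*r)*(10 + r) = 2 + 2*r*(10 + r))
N(F, z) = F*(1 + z) (N(F, z) = (1 + z)*F = F*(1 + z))
O(y) = 2*y/(-119 + y) (O(y) = (2*y)/(-119 + y) = 2*y/(-119 + y))
l = 92/165 (l = 2*(2 + 2*(-4)² + 20*(-4))/(-119 + (2 + 2*(-4)² + 20*(-4))) = 2*(2 + 2*16 - 80)/(-119 + (2 + 2*16 - 80)) = 2*(2 + 32 - 80)/(-119 + (2 + 32 - 80)) = 2*(-46)/(-119 - 46) = 2*(-46)/(-165) = 2*(-46)*(-1/165) = 92/165 ≈ 0.55758)
l + N(19, 43) = 92/165 + 19*(1 + 43) = 92/165 + 19*44 = 92/165 + 836 = 138032/165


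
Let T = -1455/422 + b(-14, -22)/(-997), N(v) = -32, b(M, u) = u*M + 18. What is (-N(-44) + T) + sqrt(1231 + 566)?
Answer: 11875281/420734 + sqrt(1797) ≈ 70.616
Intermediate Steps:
b(M, u) = 18 + M*u (b(M, u) = M*u + 18 = 18 + M*u)
T = -1588207/420734 (T = -1455/422 + (18 - 14*(-22))/(-997) = -1455*1/422 + (18 + 308)*(-1/997) = -1455/422 + 326*(-1/997) = -1455/422 - 326/997 = -1588207/420734 ≈ -3.7748)
(-N(-44) + T) + sqrt(1231 + 566) = (-1*(-32) - 1588207/420734) + sqrt(1231 + 566) = (32 - 1588207/420734) + sqrt(1797) = 11875281/420734 + sqrt(1797)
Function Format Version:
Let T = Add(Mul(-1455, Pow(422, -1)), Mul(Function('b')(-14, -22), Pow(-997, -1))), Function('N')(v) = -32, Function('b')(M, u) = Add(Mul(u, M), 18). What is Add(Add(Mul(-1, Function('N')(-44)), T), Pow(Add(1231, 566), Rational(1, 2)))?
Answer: Add(Rational(11875281, 420734), Pow(1797, Rational(1, 2))) ≈ 70.616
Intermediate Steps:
Function('b')(M, u) = Add(18, Mul(M, u)) (Function('b')(M, u) = Add(Mul(M, u), 18) = Add(18, Mul(M, u)))
T = Rational(-1588207, 420734) (T = Add(Mul(-1455, Pow(422, -1)), Mul(Add(18, Mul(-14, -22)), Pow(-997, -1))) = Add(Mul(-1455, Rational(1, 422)), Mul(Add(18, 308), Rational(-1, 997))) = Add(Rational(-1455, 422), Mul(326, Rational(-1, 997))) = Add(Rational(-1455, 422), Rational(-326, 997)) = Rational(-1588207, 420734) ≈ -3.7748)
Add(Add(Mul(-1, Function('N')(-44)), T), Pow(Add(1231, 566), Rational(1, 2))) = Add(Add(Mul(-1, -32), Rational(-1588207, 420734)), Pow(Add(1231, 566), Rational(1, 2))) = Add(Add(32, Rational(-1588207, 420734)), Pow(1797, Rational(1, 2))) = Add(Rational(11875281, 420734), Pow(1797, Rational(1, 2)))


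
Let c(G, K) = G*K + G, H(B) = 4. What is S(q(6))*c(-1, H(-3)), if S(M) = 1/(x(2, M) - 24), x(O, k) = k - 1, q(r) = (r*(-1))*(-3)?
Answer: 5/7 ≈ 0.71429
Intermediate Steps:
q(r) = 3*r (q(r) = -r*(-3) = 3*r)
x(O, k) = -1 + k
c(G, K) = G + G*K
S(M) = 1/(-25 + M) (S(M) = 1/((-1 + M) - 24) = 1/(-25 + M))
S(q(6))*c(-1, H(-3)) = (-(1 + 4))/(-25 + 3*6) = (-1*5)/(-25 + 18) = -5/(-7) = -⅐*(-5) = 5/7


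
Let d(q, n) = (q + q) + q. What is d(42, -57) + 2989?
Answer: 3115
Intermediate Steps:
d(q, n) = 3*q (d(q, n) = 2*q + q = 3*q)
d(42, -57) + 2989 = 3*42 + 2989 = 126 + 2989 = 3115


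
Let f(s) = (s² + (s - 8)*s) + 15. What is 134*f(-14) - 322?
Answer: 69224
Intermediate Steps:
f(s) = 15 + s² + s*(-8 + s) (f(s) = (s² + (-8 + s)*s) + 15 = (s² + s*(-8 + s)) + 15 = 15 + s² + s*(-8 + s))
134*f(-14) - 322 = 134*(15 - 8*(-14) + 2*(-14)²) - 322 = 134*(15 + 112 + 2*196) - 322 = 134*(15 + 112 + 392) - 322 = 134*519 - 322 = 69546 - 322 = 69224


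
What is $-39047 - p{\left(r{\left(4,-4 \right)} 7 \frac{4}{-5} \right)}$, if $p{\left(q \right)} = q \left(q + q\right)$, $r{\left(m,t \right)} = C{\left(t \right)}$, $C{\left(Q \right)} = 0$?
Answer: $-39047$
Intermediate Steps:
$r{\left(m,t \right)} = 0$
$p{\left(q \right)} = 2 q^{2}$ ($p{\left(q \right)} = q 2 q = 2 q^{2}$)
$-39047 - p{\left(r{\left(4,-4 \right)} 7 \frac{4}{-5} \right)} = -39047 - 2 \left(0 \cdot 7 \frac{4}{-5}\right)^{2} = -39047 - 2 \left(0 \cdot 4 \left(- \frac{1}{5}\right)\right)^{2} = -39047 - 2 \left(0 \left(- \frac{4}{5}\right)\right)^{2} = -39047 - 2 \cdot 0^{2} = -39047 - 2 \cdot 0 = -39047 - 0 = -39047 + 0 = -39047$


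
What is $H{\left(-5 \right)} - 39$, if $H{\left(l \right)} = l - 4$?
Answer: $-48$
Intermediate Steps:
$H{\left(l \right)} = -4 + l$
$H{\left(-5 \right)} - 39 = \left(-4 - 5\right) - 39 = -9 - 39 = -48$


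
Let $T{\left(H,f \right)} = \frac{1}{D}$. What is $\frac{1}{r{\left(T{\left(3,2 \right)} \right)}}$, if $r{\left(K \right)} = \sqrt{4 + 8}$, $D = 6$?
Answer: $\frac{\sqrt{3}}{6} \approx 0.28868$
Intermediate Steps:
$T{\left(H,f \right)} = \frac{1}{6}$
$r{\left(K \right)} = 2 \sqrt{3}$ ($r{\left(K \right)} = \sqrt{12} = 2 \sqrt{3}$)
$\frac{1}{r{\left(T{\left(3,2 \right)} \right)}} = \frac{1}{2 \sqrt{3}} = \frac{\sqrt{3}}{6}$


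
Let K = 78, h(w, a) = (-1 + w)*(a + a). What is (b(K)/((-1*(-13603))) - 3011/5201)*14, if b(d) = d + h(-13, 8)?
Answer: -83435958/10107029 ≈ -8.2552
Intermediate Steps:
h(w, a) = 2*a*(-1 + w) (h(w, a) = (-1 + w)*(2*a) = 2*a*(-1 + w))
b(d) = -224 + d (b(d) = d + 2*8*(-1 - 13) = d + 2*8*(-14) = d - 224 = -224 + d)
(b(K)/((-1*(-13603))) - 3011/5201)*14 = ((-224 + 78)/((-1*(-13603))) - 3011/5201)*14 = (-146/13603 - 3011*1/5201)*14 = (-146*1/13603 - 3011/5201)*14 = (-146/13603 - 3011/5201)*14 = -41717979/70749203*14 = -83435958/10107029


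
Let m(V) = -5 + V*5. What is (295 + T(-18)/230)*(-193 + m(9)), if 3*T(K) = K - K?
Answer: -45135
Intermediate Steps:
T(K) = 0 (T(K) = (K - K)/3 = (⅓)*0 = 0)
m(V) = -5 + 5*V
(295 + T(-18)/230)*(-193 + m(9)) = (295 + 0/230)*(-193 + (-5 + 5*9)) = (295 + 0*(1/230))*(-193 + (-5 + 45)) = (295 + 0)*(-193 + 40) = 295*(-153) = -45135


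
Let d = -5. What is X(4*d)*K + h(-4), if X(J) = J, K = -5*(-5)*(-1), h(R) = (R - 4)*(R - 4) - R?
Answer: 568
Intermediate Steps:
h(R) = (-4 + R)**2 - R (h(R) = (-4 + R)*(-4 + R) - R = (-4 + R)**2 - R)
K = -25 (K = 25*(-1) = -25)
X(4*d)*K + h(-4) = (4*(-5))*(-25) + ((-4 - 4)**2 - 1*(-4)) = -20*(-25) + ((-8)**2 + 4) = 500 + (64 + 4) = 500 + 68 = 568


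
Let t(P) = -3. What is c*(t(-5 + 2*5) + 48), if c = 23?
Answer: 1035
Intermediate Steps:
c*(t(-5 + 2*5) + 48) = 23*(-3 + 48) = 23*45 = 1035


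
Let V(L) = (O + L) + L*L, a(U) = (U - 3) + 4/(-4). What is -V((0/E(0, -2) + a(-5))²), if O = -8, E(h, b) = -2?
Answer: -6634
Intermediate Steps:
a(U) = -4 + U (a(U) = (-3 + U) + 4*(-¼) = (-3 + U) - 1 = -4 + U)
V(L) = -8 + L + L² (V(L) = (-8 + L) + L*L = (-8 + L) + L² = -8 + L + L²)
-V((0/E(0, -2) + a(-5))²) = -(-8 + (0/(-2) + (-4 - 5))² + ((0/(-2) + (-4 - 5))²)²) = -(-8 + (0*(-½) - 9)² + ((0*(-½) - 9)²)²) = -(-8 + (0 - 9)² + ((0 - 9)²)²) = -(-8 + (-9)² + ((-9)²)²) = -(-8 + 81 + 81²) = -(-8 + 81 + 6561) = -1*6634 = -6634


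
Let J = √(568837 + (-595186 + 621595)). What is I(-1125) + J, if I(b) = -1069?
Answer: -1069 + √595246 ≈ -297.48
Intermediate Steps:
J = √595246 (J = √(568837 + 26409) = √595246 ≈ 771.52)
I(-1125) + J = -1069 + √595246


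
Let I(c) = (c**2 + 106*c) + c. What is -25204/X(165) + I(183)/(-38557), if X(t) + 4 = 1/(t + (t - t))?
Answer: 160310480490/25409063 ≈ 6309.2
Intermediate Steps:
X(t) = -4 + 1/t (X(t) = -4 + 1/(t + (t - t)) = -4 + 1/(t + 0) = -4 + 1/t)
I(c) = c**2 + 107*c
-25204/X(165) + I(183)/(-38557) = -25204/(-4 + 1/165) + (183*(107 + 183))/(-38557) = -25204/(-4 + 1/165) + (183*290)*(-1/38557) = -25204/(-659/165) + 53070*(-1/38557) = -25204*(-165/659) - 53070/38557 = 4158660/659 - 53070/38557 = 160310480490/25409063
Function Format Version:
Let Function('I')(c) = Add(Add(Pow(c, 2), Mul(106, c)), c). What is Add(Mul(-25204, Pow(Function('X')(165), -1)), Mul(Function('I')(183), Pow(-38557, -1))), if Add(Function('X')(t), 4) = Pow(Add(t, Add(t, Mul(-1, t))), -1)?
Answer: Rational(160310480490, 25409063) ≈ 6309.2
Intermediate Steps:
Function('X')(t) = Add(-4, Pow(t, -1)) (Function('X')(t) = Add(-4, Pow(Add(t, Add(t, Mul(-1, t))), -1)) = Add(-4, Pow(Add(t, 0), -1)) = Add(-4, Pow(t, -1)))
Function('I')(c) = Add(Pow(c, 2), Mul(107, c))
Add(Mul(-25204, Pow(Function('X')(165), -1)), Mul(Function('I')(183), Pow(-38557, -1))) = Add(Mul(-25204, Pow(Add(-4, Pow(165, -1)), -1)), Mul(Mul(183, Add(107, 183)), Pow(-38557, -1))) = Add(Mul(-25204, Pow(Add(-4, Rational(1, 165)), -1)), Mul(Mul(183, 290), Rational(-1, 38557))) = Add(Mul(-25204, Pow(Rational(-659, 165), -1)), Mul(53070, Rational(-1, 38557))) = Add(Mul(-25204, Rational(-165, 659)), Rational(-53070, 38557)) = Add(Rational(4158660, 659), Rational(-53070, 38557)) = Rational(160310480490, 25409063)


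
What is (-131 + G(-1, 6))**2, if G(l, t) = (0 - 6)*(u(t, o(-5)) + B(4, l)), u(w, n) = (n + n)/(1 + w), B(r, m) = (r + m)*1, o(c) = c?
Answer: 966289/49 ≈ 19720.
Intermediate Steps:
B(r, m) = m + r (B(r, m) = (m + r)*1 = m + r)
u(w, n) = 2*n/(1 + w) (u(w, n) = (2*n)/(1 + w) = 2*n/(1 + w))
G(l, t) = -24 - 6*l + 60/(1 + t) (G(l, t) = (0 - 6)*(2*(-5)/(1 + t) + (l + 4)) = -6*(-10/(1 + t) + (4 + l)) = -6*(4 + l - 10/(1 + t)) = -24 - 6*l + 60/(1 + t))
(-131 + G(-1, 6))**2 = (-131 + 6*(10 - (1 + 6)*(4 - 1))/(1 + 6))**2 = (-131 + 6*(10 - 1*7*3)/7)**2 = (-131 + 6*(1/7)*(10 - 21))**2 = (-131 + 6*(1/7)*(-11))**2 = (-131 - 66/7)**2 = (-983/7)**2 = 966289/49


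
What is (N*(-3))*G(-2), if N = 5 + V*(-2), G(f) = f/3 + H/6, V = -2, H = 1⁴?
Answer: 27/2 ≈ 13.500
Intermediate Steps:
H = 1
G(f) = ⅙ + f/3 (G(f) = f/3 + 1/6 = f*(⅓) + 1*(⅙) = f/3 + ⅙ = ⅙ + f/3)
N = 9 (N = 5 - 2*(-2) = 5 + 4 = 9)
(N*(-3))*G(-2) = (9*(-3))*(⅙ + (⅓)*(-2)) = -27*(⅙ - ⅔) = -27*(-½) = 27/2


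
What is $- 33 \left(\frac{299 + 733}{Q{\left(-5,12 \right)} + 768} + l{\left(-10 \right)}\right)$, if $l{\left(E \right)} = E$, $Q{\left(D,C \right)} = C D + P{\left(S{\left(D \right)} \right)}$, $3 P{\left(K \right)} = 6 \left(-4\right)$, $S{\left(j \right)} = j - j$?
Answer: $\frac{49236}{175} \approx 281.35$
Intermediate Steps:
$S{\left(j \right)} = 0$
$P{\left(K \right)} = -8$ ($P{\left(K \right)} = \frac{6 \left(-4\right)}{3} = \frac{1}{3} \left(-24\right) = -8$)
$Q{\left(D,C \right)} = -8 + C D$ ($Q{\left(D,C \right)} = C D - 8 = -8 + C D$)
$- 33 \left(\frac{299 + 733}{Q{\left(-5,12 \right)} + 768} + l{\left(-10 \right)}\right) = - 33 \left(\frac{299 + 733}{\left(-8 + 12 \left(-5\right)\right) + 768} - 10\right) = - 33 \left(\frac{1032}{\left(-8 - 60\right) + 768} - 10\right) = - 33 \left(\frac{1032}{-68 + 768} - 10\right) = - 33 \left(\frac{1032}{700} - 10\right) = - 33 \left(1032 \cdot \frac{1}{700} - 10\right) = - 33 \left(\frac{258}{175} - 10\right) = \left(-33\right) \left(- \frac{1492}{175}\right) = \frac{49236}{175}$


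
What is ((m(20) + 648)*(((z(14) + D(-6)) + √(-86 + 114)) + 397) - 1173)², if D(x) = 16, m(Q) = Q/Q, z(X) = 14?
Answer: 76160196128 + 716366200*√7 ≈ 7.8055e+10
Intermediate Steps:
m(Q) = 1
((m(20) + 648)*(((z(14) + D(-6)) + √(-86 + 114)) + 397) - 1173)² = ((1 + 648)*(((14 + 16) + √(-86 + 114)) + 397) - 1173)² = (649*((30 + √28) + 397) - 1173)² = (649*((30 + 2*√7) + 397) - 1173)² = (649*(427 + 2*√7) - 1173)² = ((277123 + 1298*√7) - 1173)² = (275950 + 1298*√7)²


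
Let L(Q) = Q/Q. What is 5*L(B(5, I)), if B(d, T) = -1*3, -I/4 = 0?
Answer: 5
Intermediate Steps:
I = 0 (I = -4*0 = 0)
B(d, T) = -3
L(Q) = 1
5*L(B(5, I)) = 5*1 = 5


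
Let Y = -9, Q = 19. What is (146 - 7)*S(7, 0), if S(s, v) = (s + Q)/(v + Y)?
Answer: -3614/9 ≈ -401.56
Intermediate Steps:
S(s, v) = (19 + s)/(-9 + v) (S(s, v) = (s + 19)/(v - 9) = (19 + s)/(-9 + v))
(146 - 7)*S(7, 0) = (146 - 7)*((19 + 7)/(-9 + 0)) = 139*(26/(-9)) = 139*(-⅑*26) = 139*(-26/9) = -3614/9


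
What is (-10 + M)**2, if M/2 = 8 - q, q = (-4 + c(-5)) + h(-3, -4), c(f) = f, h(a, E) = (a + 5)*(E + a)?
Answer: 2704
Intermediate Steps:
h(a, E) = (5 + a)*(E + a)
q = -23 (q = (-4 - 5) + ((-3)**2 + 5*(-4) + 5*(-3) - 4*(-3)) = -9 + (9 - 20 - 15 + 12) = -9 - 14 = -23)
M = 62 (M = 2*(8 - 1*(-23)) = 2*(8 + 23) = 2*31 = 62)
(-10 + M)**2 = (-10 + 62)**2 = 52**2 = 2704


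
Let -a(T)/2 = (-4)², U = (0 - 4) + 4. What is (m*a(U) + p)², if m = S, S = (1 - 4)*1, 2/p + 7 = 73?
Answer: 10042561/1089 ≈ 9221.8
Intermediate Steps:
p = 1/33 (p = 2/(-7 + 73) = 2/66 = 2*(1/66) = 1/33 ≈ 0.030303)
S = -3 (S = -3*1 = -3)
m = -3
U = 0 (U = -4 + 4 = 0)
a(T) = -32 (a(T) = -2*(-4)² = -2*16 = -32)
(m*a(U) + p)² = (-3*(-32) + 1/33)² = (96 + 1/33)² = (3169/33)² = 10042561/1089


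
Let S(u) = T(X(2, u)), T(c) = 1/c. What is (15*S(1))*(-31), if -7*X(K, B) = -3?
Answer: -1085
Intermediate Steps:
X(K, B) = 3/7 (X(K, B) = -1/7*(-3) = 3/7)
S(u) = 7/3 (S(u) = 1/(3/7) = 7/3)
(15*S(1))*(-31) = (15*(7/3))*(-31) = 35*(-31) = -1085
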